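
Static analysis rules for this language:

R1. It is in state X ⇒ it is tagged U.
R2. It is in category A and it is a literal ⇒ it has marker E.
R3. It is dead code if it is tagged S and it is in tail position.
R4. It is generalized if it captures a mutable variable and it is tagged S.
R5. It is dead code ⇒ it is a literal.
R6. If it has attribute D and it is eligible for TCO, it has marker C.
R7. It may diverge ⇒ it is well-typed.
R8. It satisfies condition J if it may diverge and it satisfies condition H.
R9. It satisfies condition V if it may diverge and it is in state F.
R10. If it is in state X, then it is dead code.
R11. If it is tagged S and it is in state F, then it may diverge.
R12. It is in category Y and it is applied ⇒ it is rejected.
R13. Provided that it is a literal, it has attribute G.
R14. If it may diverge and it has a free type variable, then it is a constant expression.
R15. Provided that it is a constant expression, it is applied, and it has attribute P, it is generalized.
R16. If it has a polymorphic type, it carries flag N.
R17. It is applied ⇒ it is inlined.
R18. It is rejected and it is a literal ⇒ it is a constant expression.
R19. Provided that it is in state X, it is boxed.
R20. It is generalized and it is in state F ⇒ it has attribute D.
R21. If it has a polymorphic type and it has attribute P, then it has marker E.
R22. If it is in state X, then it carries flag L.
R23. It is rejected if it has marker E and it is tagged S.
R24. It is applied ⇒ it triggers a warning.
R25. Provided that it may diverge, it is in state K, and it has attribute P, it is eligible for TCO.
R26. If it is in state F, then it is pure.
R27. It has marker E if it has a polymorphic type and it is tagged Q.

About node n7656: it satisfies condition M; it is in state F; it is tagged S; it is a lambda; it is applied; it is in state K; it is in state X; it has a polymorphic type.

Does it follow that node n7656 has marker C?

Forward chaining from the given facts derives: is tagged U, is dead code, may diverge, carries flag N, is inlined, is boxed, carries flag L, triggers a warning, is pure, is a literal, is well-typed, satisfies condition V, has attribute G.
The only rule concluding "it has marker C" is R6, which needs "it has attribute D"; that is never established.

No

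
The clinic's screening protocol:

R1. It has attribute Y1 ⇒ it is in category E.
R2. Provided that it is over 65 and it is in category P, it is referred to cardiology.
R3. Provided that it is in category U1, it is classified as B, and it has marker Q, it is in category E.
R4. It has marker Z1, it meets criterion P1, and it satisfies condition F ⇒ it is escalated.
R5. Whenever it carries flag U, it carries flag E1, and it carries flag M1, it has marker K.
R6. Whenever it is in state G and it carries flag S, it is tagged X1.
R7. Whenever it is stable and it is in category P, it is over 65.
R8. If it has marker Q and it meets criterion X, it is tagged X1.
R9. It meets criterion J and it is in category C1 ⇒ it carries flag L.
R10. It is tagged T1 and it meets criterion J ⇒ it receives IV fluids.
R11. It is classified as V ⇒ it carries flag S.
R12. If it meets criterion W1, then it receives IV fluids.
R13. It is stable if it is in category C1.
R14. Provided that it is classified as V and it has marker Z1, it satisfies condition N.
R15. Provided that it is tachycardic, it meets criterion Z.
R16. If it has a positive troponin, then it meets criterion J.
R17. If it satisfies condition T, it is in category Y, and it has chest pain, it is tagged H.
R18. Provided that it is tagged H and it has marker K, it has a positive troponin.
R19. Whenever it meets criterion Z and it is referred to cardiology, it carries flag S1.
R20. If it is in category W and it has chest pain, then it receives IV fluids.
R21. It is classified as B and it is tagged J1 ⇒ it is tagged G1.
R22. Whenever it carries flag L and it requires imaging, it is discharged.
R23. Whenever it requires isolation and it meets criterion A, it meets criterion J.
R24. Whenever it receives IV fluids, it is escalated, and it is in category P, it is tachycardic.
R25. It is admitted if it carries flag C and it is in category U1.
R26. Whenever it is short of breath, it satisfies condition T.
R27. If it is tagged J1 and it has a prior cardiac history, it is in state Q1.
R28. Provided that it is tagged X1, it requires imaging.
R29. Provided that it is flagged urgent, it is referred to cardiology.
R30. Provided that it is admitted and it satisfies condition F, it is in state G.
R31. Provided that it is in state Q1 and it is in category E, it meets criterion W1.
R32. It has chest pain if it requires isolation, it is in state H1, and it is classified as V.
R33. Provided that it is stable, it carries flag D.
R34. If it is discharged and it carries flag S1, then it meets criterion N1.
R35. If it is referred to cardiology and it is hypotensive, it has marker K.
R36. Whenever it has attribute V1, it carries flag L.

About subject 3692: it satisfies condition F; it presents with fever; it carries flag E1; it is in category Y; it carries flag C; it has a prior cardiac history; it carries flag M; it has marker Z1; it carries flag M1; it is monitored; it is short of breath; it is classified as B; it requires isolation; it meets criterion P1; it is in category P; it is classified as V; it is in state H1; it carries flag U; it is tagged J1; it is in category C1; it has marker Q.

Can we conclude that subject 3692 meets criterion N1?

Forward chaining from the given facts derives: is escalated, has marker K, carries flag S, is stable, satisfies condition N, is tagged G1, satisfies condition T, is in state Q1, has chest pain, carries flag D, is over 65, is tagged H, has a positive troponin, is referred to cardiology, meets criterion J, carries flag L.
The only rule concluding "it meets criterion N1" is R34, which needs "it is discharged"; that is never established.

No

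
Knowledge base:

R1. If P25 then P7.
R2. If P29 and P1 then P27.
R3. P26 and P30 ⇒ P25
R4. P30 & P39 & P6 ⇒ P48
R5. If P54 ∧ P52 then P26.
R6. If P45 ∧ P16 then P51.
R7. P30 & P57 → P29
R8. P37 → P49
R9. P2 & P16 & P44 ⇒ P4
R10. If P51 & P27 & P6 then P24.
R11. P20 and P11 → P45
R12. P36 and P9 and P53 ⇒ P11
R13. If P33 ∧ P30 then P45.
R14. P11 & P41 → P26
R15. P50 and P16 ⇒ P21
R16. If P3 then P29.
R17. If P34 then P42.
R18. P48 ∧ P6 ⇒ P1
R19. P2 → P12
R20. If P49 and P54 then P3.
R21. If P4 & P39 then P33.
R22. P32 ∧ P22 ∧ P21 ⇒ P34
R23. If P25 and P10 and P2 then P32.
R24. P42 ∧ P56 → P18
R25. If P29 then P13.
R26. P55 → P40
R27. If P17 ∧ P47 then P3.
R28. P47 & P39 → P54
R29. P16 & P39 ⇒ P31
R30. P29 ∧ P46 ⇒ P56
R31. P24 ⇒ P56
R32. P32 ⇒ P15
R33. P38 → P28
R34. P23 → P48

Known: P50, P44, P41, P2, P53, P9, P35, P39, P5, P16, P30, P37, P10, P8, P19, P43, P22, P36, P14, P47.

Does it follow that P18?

No

Forward chaining from the given facts derives: P49, P4, P11, P26, P21, P12, P33, P54, P31, P25, P45, P3, P32, P15, P7, P51, P29, P34, P13, P42.
The only rule concluding P18 is R24, which needs P56; that is never established.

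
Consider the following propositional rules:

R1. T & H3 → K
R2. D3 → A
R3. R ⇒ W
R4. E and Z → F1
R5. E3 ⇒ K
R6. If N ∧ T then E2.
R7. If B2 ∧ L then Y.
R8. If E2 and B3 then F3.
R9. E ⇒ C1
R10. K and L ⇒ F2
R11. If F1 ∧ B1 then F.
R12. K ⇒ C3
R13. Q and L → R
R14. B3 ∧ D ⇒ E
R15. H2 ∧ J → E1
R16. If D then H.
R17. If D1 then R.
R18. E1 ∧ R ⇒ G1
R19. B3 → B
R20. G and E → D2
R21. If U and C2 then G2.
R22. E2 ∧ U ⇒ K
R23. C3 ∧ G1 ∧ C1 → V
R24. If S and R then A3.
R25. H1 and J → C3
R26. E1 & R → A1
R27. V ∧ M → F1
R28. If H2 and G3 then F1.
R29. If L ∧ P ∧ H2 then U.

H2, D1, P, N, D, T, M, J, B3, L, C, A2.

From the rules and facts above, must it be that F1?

Yes

E2  (by R6: N, T)
E  (by R14: B3, D)
E1  (by R15: H2, J)
R  (by R17: D1)
G1  (by R18: E1, R)
U  (by R29: L, P, H2)
C1  (by R9: E)
K  (by R22: E2, U)
C3  (by R12: K)
V  (by R23: C3, G1, C1)
F1  (by R27: V, M)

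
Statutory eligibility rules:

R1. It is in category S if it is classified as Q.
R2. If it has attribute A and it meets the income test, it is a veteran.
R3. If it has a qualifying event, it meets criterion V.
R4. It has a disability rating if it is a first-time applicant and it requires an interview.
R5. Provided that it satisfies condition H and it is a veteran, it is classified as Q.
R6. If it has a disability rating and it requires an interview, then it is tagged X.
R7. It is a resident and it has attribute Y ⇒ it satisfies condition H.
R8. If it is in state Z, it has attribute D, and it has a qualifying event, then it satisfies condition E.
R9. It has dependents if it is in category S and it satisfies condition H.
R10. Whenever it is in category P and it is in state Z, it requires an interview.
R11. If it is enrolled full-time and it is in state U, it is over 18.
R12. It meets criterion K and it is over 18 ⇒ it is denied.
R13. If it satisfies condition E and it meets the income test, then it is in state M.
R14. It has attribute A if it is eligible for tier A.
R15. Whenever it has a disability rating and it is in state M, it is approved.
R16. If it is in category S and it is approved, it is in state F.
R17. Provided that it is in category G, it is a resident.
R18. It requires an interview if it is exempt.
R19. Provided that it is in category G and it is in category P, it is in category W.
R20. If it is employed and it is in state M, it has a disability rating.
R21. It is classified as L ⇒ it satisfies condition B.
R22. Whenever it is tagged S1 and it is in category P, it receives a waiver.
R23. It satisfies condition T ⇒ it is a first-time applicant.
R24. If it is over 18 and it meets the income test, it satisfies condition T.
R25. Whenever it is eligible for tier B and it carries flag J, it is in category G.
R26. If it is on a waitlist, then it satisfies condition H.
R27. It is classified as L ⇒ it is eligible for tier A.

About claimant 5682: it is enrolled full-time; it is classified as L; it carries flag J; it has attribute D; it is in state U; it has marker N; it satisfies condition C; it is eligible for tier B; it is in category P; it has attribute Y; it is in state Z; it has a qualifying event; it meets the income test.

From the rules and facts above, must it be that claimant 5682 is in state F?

Yes

By R8 (it is in state Z, it has attribute D, it has a qualifying event): it satisfies condition E.
By R10 (it is in category P, it is in state Z): it requires an interview.
By R11 (it is enrolled full-time, it is in state U): it is over 18.
By R13 (it satisfies condition E, it meets the income test): it is in state M.
By R24 (it is over 18, it meets the income test): it satisfies condition T.
By R25 (it is eligible for tier B, it carries flag J): it is in category G.
By R27 (it is classified as L): it is eligible for tier A.
By R14 (it is eligible for tier A): it has attribute A.
By R17 (it is in category G): it is a resident.
By R23 (it satisfies condition T): it is a first-time applicant.
By R2 (it has attribute A, it meets the income test): it is a veteran.
By R4 (it is a first-time applicant, it requires an interview): it has a disability rating.
By R7 (it is a resident, it has attribute Y): it satisfies condition H.
By R15 (it has a disability rating, it is in state M): it is approved.
By R5 (it satisfies condition H, it is a veteran): it is classified as Q.
By R1 (it is classified as Q): it is in category S.
By R16 (it is in category S, it is approved): it is in state F.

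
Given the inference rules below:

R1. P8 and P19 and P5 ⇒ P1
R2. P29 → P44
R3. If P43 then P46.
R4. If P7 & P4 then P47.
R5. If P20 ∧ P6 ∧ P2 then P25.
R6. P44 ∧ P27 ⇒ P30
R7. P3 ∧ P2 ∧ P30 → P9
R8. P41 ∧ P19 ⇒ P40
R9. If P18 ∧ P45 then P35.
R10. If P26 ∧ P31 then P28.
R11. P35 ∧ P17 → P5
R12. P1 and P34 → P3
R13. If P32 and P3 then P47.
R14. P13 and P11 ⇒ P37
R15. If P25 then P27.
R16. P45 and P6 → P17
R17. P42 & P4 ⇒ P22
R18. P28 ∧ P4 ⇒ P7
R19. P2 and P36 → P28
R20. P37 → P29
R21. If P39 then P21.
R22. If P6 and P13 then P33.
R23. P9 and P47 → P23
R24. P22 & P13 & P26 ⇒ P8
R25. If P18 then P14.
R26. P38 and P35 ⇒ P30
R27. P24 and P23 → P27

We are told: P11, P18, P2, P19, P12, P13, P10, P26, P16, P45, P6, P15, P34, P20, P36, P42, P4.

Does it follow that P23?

P25  (by R5: P20, P6, P2)
P35  (by R9: P18, P45)
P37  (by R14: P13, P11)
P27  (by R15: P25)
P17  (by R16: P45, P6)
P22  (by R17: P42, P4)
P28  (by R19: P2, P36)
P29  (by R20: P37)
P8  (by R24: P22, P13, P26)
P44  (by R2: P29)
P30  (by R6: P44, P27)
P5  (by R11: P35, P17)
P7  (by R18: P28, P4)
P1  (by R1: P8, P19, P5)
P47  (by R4: P7, P4)
P3  (by R12: P1, P34)
P9  (by R7: P3, P2, P30)
P23  (by R23: P9, P47)

Yes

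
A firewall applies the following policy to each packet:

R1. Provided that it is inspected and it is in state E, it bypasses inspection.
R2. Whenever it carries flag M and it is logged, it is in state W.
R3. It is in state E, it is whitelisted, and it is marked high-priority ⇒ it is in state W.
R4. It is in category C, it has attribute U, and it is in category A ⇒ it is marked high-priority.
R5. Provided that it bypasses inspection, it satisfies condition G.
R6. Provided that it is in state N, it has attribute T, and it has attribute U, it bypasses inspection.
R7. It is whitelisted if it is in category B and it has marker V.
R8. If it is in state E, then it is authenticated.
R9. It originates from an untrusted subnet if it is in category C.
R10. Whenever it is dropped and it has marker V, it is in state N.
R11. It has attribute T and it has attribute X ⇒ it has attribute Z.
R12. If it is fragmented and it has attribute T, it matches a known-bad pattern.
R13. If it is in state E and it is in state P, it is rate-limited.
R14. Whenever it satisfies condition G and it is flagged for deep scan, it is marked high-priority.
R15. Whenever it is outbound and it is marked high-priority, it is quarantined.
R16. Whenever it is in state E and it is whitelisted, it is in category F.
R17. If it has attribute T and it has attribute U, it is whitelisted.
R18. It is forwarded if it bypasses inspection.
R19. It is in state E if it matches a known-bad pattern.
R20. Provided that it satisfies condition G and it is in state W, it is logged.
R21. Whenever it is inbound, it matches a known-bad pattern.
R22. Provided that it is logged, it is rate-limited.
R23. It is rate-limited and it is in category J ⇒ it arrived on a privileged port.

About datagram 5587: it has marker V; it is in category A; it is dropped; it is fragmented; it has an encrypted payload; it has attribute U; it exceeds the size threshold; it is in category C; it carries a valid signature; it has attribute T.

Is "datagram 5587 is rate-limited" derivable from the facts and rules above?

By R4 (it is in category C, it has attribute U, it is in category A): it is marked high-priority.
By R10 (it is dropped, it has marker V): it is in state N.
By R12 (it is fragmented, it has attribute T): it matches a known-bad pattern.
By R17 (it has attribute T, it has attribute U): it is whitelisted.
By R19 (it matches a known-bad pattern): it is in state E.
By R3 (it is in state E, it is whitelisted, it is marked high-priority): it is in state W.
By R6 (it is in state N, it has attribute T, it has attribute U): it bypasses inspection.
By R5 (it bypasses inspection): it satisfies condition G.
By R20 (it satisfies condition G, it is in state W): it is logged.
By R22 (it is logged): it is rate-limited.

Yes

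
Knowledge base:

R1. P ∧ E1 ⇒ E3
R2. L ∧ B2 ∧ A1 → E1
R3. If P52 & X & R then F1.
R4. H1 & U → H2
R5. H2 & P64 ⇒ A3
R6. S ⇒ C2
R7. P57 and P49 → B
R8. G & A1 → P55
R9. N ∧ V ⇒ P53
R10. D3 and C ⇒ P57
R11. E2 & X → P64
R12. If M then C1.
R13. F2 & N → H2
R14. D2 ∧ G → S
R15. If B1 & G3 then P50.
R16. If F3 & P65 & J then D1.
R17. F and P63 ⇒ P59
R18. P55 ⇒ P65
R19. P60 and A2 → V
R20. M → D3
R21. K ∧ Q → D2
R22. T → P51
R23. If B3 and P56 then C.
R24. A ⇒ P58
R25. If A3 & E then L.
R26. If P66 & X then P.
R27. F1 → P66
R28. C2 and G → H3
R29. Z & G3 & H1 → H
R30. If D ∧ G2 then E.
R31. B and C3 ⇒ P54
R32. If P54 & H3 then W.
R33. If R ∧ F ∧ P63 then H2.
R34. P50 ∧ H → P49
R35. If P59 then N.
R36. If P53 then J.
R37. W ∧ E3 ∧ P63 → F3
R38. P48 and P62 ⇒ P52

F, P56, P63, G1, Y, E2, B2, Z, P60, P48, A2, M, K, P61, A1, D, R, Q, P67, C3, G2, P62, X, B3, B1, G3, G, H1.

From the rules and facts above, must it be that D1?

Yes

P55  (by R8: G, A1)
P64  (by R11: E2, X)
P50  (by R15: B1, G3)
P59  (by R17: F, P63)
P65  (by R18: P55)
V  (by R19: P60, A2)
D3  (by R20: M)
D2  (by R21: K, Q)
C  (by R23: B3, P56)
H  (by R29: Z, G3, H1)
E  (by R30: D, G2)
H2  (by R33: R, F, P63)
P49  (by R34: P50, H)
N  (by R35: P59)
P52  (by R38: P48, P62)
F1  (by R3: P52, X, R)
A3  (by R5: H2, P64)
P53  (by R9: N, V)
P57  (by R10: D3, C)
S  (by R14: D2, G)
L  (by R25: A3, E)
P66  (by R27: F1)
J  (by R36: P53)
E1  (by R2: L, B2, A1)
C2  (by R6: S)
B  (by R7: P57, P49)
P  (by R26: P66, X)
H3  (by R28: C2, G)
P54  (by R31: B, C3)
W  (by R32: P54, H3)
E3  (by R1: P, E1)
F3  (by R37: W, E3, P63)
D1  (by R16: F3, P65, J)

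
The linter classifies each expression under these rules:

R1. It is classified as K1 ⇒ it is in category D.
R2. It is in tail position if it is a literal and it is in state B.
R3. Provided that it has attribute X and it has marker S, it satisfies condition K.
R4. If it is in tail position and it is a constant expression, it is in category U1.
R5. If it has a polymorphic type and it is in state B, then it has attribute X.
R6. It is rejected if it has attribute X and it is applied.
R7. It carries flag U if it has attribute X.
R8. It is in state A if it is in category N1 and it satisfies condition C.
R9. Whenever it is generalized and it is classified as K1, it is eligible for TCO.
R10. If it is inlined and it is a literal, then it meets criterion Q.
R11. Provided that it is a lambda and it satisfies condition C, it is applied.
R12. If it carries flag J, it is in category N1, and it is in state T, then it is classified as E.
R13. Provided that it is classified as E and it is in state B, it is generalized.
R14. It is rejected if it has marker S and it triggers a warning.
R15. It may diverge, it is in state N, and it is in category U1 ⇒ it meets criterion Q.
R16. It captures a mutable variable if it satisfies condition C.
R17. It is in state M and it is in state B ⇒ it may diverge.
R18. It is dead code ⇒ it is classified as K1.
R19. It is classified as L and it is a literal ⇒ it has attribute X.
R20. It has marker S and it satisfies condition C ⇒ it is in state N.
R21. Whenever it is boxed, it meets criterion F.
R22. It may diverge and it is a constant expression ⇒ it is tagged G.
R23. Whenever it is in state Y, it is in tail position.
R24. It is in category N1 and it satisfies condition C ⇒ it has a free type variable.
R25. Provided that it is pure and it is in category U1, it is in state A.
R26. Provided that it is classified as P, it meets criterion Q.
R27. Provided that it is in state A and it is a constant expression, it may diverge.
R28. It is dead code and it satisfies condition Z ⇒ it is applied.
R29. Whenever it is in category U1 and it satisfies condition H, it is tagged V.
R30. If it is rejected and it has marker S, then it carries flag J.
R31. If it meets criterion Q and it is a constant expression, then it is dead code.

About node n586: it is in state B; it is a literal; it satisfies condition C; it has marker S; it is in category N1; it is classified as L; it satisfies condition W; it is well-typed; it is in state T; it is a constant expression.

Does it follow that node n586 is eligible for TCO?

Forward chaining from the given facts derives: is in tail position, is in category U1, is in state A, captures a mutable variable, has attribute X, is in state N, has a free type variable, may diverge, satisfies condition K, carries flag U, meets criterion Q, is tagged G, is dead code, is classified as K1, is in category D.
The only rule concluding "it is eligible for TCO" is R9, which needs "it is generalized"; that is never established.

No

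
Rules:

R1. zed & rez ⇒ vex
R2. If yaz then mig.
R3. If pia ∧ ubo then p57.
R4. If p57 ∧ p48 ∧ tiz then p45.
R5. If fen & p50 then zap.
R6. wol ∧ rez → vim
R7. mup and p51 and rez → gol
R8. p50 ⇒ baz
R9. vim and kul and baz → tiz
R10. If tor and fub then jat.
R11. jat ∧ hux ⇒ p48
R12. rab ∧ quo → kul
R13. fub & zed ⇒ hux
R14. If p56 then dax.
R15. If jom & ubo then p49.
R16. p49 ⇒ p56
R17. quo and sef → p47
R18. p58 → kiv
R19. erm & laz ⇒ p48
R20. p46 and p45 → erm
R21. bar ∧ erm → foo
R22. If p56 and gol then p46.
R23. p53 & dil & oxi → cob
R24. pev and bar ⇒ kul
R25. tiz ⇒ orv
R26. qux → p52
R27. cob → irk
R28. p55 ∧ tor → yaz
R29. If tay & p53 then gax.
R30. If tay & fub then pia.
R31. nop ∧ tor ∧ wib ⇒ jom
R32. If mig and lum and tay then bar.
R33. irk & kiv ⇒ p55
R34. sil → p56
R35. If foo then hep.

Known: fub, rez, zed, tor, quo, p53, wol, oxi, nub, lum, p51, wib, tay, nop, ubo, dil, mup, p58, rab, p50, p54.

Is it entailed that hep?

Yes

vim  (by R6: wol, rez)
gol  (by R7: mup, p51, rez)
baz  (by R8: p50)
jat  (by R10: tor, fub)
kul  (by R12: rab, quo)
hux  (by R13: fub, zed)
kiv  (by R18: p58)
cob  (by R23: p53, dil, oxi)
irk  (by R27: cob)
pia  (by R30: tay, fub)
jom  (by R31: nop, tor, wib)
p55  (by R33: irk, kiv)
p57  (by R3: pia, ubo)
tiz  (by R9: vim, kul, baz)
p48  (by R11: jat, hux)
p49  (by R15: jom, ubo)
p56  (by R16: p49)
p46  (by R22: p56, gol)
yaz  (by R28: p55, tor)
mig  (by R2: yaz)
p45  (by R4: p57, p48, tiz)
erm  (by R20: p46, p45)
bar  (by R32: mig, lum, tay)
foo  (by R21: bar, erm)
hep  (by R35: foo)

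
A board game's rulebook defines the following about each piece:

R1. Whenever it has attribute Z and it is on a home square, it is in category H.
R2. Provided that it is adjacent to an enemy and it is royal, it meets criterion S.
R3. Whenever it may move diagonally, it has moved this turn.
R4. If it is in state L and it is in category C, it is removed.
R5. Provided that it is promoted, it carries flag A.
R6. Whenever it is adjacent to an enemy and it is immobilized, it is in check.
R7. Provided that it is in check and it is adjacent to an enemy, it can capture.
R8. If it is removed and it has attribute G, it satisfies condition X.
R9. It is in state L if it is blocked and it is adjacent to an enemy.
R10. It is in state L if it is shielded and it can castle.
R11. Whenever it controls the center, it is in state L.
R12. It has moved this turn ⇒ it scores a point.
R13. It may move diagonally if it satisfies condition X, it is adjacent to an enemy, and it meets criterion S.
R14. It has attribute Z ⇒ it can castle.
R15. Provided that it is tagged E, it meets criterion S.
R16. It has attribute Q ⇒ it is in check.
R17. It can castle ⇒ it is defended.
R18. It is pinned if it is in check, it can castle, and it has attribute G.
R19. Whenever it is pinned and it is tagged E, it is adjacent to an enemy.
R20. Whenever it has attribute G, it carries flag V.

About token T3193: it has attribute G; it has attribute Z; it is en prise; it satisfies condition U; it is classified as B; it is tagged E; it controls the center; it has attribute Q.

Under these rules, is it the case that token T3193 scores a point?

No

Forward chaining from the given facts derives: is in state L, can castle, meets criterion S, is in check, is defended, is pinned, is adjacent to an enemy, carries flag V, can capture.
The only rule concluding "it scores a point" is R12, which needs "it has moved this turn"; that is never established.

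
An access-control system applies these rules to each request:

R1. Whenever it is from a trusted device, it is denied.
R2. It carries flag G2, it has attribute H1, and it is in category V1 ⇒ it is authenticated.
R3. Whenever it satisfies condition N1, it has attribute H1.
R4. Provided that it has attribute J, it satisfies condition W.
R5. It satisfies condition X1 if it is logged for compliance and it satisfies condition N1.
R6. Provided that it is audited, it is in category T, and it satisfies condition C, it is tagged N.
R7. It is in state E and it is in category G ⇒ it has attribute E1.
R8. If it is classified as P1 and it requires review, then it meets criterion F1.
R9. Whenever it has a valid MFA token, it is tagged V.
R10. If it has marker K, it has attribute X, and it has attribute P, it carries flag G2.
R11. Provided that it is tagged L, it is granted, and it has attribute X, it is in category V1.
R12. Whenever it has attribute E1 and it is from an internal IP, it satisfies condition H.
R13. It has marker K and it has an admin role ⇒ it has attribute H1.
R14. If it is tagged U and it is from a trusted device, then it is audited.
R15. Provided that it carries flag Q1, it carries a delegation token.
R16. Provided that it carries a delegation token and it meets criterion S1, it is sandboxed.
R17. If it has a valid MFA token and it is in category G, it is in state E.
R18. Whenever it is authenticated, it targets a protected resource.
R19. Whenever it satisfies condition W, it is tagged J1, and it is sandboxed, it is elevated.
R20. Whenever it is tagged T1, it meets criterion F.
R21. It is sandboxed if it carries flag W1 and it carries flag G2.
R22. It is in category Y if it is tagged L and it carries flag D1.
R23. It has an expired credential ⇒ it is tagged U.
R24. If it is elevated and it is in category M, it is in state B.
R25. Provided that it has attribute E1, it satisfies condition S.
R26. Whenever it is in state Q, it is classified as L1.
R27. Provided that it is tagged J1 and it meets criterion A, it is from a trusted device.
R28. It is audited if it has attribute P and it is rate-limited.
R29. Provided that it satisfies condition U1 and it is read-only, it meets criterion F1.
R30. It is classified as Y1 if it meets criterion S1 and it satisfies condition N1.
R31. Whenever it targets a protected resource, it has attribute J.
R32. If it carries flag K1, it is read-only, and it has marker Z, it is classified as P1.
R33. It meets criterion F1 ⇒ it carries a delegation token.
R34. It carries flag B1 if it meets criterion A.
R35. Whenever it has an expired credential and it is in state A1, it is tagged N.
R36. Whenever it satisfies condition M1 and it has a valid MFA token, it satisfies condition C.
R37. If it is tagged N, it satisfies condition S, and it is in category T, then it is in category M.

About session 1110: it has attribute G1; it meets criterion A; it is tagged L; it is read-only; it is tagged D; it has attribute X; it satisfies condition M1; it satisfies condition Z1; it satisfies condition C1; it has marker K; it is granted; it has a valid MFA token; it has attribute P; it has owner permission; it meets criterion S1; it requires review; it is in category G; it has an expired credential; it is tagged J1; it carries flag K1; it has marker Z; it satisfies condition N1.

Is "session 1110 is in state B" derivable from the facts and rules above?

Forward chaining from the given facts derives: has attribute H1, is tagged V, carries flag G2, is in category V1, is in state E, is tagged U, is from a trusted device, is classified as Y1, is classified as P1, carries flag B1, satisfies condition C, is denied, is authenticated, has attribute E1, meets criterion F1, is audited, targets a protected resource, satisfies condition S, has attribute J, carries a delegation token, satisfies condition W, is sandboxed, is elevated.
The only rule concluding "it is in state B" is R24, which needs "it is in category M"; that is never established.

No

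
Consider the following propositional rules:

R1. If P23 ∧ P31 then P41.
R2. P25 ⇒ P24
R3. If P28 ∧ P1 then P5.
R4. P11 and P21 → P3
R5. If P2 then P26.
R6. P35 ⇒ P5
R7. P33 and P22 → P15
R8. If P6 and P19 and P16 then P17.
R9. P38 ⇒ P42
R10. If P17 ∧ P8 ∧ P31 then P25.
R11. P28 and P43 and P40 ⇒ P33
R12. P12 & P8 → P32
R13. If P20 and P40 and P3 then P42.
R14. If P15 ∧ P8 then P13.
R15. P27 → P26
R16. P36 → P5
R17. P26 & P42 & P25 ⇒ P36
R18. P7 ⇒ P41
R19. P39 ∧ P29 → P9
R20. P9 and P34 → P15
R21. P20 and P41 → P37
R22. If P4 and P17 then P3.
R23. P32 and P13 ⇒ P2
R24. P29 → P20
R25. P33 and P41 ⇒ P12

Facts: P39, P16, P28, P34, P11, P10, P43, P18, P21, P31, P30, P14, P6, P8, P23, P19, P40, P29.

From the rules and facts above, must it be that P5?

Yes

P41  (by R1: P23, P31)
P3  (by R4: P11, P21)
P17  (by R8: P6, P19, P16)
P25  (by R10: P17, P8, P31)
P33  (by R11: P28, P43, P40)
P9  (by R19: P39, P29)
P15  (by R20: P9, P34)
P20  (by R24: P29)
P12  (by R25: P33, P41)
P32  (by R12: P12, P8)
P42  (by R13: P20, P40, P3)
P13  (by R14: P15, P8)
P2  (by R23: P32, P13)
P26  (by R5: P2)
P36  (by R17: P26, P42, P25)
P5  (by R16: P36)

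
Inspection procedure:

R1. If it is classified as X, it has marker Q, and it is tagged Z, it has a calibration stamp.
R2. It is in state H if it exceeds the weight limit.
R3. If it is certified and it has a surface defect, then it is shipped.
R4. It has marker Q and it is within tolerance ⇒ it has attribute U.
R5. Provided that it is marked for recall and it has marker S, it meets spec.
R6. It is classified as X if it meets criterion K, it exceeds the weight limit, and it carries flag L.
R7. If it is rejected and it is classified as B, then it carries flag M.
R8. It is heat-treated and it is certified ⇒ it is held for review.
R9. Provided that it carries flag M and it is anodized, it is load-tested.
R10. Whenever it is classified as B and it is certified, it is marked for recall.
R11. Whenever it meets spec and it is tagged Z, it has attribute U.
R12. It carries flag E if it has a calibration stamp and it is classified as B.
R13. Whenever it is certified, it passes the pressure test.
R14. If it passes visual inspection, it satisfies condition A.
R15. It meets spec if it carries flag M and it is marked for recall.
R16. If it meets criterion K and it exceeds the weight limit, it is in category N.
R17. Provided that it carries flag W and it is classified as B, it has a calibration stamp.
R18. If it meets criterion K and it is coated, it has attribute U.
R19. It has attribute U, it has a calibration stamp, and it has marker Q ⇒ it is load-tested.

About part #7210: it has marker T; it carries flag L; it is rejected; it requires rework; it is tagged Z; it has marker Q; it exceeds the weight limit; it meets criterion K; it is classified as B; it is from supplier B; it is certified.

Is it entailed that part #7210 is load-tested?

By R6 (it meets criterion K, it exceeds the weight limit, it carries flag L): it is classified as X.
By R7 (it is rejected, it is classified as B): it carries flag M.
By R10 (it is classified as B, it is certified): it is marked for recall.
By R15 (it carries flag M, it is marked for recall): it meets spec.
By R1 (it is classified as X, it has marker Q, it is tagged Z): it has a calibration stamp.
By R11 (it meets spec, it is tagged Z): it has attribute U.
By R19 (it has attribute U, it has a calibration stamp, it has marker Q): it is load-tested.

Yes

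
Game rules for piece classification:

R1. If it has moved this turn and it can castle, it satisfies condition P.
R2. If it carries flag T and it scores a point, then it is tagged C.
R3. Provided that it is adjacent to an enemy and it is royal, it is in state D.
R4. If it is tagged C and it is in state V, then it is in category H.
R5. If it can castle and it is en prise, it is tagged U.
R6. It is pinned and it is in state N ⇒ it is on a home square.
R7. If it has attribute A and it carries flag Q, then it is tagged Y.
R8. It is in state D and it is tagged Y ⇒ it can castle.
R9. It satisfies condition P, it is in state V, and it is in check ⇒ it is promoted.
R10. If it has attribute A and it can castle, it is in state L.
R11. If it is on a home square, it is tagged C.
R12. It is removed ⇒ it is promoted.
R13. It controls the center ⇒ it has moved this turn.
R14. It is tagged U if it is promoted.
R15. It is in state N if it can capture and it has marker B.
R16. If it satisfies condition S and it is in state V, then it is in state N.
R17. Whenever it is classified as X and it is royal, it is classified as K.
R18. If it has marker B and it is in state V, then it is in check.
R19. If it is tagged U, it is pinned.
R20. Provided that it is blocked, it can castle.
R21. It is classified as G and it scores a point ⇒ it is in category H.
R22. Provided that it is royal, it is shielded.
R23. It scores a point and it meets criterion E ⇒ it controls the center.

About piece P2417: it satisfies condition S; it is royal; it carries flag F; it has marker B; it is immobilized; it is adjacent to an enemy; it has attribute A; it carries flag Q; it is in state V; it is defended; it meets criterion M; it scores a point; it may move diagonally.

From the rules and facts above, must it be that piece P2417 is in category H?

No

Forward chaining from the given facts derives: is in state D, is tagged Y, can castle, is in state L, is in state N, is in check, is shielded.
Rules concluding "it is in category H": R4 needs "it is tagged C"; R21 needs "it is classified as G" — none of these are established.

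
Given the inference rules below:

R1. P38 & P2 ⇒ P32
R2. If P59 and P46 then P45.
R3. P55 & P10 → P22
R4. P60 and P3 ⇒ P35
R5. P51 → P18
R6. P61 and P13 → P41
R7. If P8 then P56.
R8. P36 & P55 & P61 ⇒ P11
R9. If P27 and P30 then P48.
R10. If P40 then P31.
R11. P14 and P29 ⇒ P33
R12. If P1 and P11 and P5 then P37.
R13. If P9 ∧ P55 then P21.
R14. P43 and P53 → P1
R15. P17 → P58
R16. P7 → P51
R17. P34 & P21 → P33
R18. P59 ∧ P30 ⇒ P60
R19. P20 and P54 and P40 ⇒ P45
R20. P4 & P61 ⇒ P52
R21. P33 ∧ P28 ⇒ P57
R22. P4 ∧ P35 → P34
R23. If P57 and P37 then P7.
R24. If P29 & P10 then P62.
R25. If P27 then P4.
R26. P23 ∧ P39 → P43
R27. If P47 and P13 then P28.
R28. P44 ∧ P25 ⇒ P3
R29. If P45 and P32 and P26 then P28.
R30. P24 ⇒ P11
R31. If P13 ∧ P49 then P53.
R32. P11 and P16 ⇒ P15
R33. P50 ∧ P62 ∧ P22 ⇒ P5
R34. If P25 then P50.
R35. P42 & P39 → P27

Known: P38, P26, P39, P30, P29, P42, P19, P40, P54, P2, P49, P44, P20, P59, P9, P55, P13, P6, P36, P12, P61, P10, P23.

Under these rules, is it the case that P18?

Forward chaining from the given facts derives: P32, P22, P41, P11, P31, P21, P60, P45, P62, P43, P28, P53, P27, P48, P1, P4, P52.
The only rule concluding P18 is R5, which needs P51; that is never established.

No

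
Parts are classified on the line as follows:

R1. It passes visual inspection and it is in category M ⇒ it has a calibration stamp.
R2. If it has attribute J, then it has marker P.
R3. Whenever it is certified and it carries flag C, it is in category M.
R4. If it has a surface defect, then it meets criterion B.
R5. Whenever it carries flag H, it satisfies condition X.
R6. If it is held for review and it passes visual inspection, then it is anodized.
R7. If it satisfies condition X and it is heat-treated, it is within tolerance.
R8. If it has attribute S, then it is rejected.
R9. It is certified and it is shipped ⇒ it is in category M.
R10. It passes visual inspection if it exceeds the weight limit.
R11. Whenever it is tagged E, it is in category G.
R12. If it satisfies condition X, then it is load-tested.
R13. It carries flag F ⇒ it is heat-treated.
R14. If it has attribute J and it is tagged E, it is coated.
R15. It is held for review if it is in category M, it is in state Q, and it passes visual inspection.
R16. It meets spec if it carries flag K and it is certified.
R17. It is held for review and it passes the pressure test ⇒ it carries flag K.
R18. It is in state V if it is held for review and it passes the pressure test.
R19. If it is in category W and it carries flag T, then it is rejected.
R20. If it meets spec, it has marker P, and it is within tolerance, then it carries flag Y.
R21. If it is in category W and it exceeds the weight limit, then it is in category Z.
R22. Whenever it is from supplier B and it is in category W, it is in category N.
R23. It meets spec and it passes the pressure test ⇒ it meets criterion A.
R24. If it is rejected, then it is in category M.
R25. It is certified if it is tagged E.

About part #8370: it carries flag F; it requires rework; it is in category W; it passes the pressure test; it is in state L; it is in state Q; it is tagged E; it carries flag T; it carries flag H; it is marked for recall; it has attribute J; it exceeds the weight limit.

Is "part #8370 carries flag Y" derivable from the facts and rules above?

By R2 (it has attribute J): it has marker P.
By R5 (it carries flag H): it satisfies condition X.
By R10 (it exceeds the weight limit): it passes visual inspection.
By R13 (it carries flag F): it is heat-treated.
By R19 (it is in category W, it carries flag T): it is rejected.
By R24 (it is rejected): it is in category M.
By R25 (it is tagged E): it is certified.
By R7 (it satisfies condition X, it is heat-treated): it is within tolerance.
By R15 (it is in category M, it is in state Q, it passes visual inspection): it is held for review.
By R17 (it is held for review, it passes the pressure test): it carries flag K.
By R16 (it carries flag K, it is certified): it meets spec.
By R20 (it meets spec, it has marker P, it is within tolerance): it carries flag Y.

Yes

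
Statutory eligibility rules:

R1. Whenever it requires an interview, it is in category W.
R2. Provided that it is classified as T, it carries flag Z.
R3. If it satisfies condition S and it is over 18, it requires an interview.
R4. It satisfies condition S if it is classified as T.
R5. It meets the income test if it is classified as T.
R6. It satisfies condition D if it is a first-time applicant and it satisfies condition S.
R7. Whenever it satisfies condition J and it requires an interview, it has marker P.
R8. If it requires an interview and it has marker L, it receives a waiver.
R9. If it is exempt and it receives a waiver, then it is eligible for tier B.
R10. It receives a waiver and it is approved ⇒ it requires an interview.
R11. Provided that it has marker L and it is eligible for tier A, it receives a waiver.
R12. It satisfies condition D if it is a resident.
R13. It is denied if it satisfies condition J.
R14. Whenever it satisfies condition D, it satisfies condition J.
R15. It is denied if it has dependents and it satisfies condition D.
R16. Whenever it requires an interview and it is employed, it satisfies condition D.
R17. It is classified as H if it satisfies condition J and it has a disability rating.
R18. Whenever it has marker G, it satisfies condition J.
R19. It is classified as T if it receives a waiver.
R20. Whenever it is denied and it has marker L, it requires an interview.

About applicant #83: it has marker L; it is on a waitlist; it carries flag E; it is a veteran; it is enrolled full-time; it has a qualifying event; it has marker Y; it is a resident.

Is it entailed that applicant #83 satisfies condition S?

By R12 (it is a resident): it satisfies condition D.
By R14 (it satisfies condition D): it satisfies condition J.
By R13 (it satisfies condition J): it is denied.
By R20 (it is denied, it has marker L): it requires an interview.
By R8 (it requires an interview, it has marker L): it receives a waiver.
By R19 (it receives a waiver): it is classified as T.
By R4 (it is classified as T): it satisfies condition S.

Yes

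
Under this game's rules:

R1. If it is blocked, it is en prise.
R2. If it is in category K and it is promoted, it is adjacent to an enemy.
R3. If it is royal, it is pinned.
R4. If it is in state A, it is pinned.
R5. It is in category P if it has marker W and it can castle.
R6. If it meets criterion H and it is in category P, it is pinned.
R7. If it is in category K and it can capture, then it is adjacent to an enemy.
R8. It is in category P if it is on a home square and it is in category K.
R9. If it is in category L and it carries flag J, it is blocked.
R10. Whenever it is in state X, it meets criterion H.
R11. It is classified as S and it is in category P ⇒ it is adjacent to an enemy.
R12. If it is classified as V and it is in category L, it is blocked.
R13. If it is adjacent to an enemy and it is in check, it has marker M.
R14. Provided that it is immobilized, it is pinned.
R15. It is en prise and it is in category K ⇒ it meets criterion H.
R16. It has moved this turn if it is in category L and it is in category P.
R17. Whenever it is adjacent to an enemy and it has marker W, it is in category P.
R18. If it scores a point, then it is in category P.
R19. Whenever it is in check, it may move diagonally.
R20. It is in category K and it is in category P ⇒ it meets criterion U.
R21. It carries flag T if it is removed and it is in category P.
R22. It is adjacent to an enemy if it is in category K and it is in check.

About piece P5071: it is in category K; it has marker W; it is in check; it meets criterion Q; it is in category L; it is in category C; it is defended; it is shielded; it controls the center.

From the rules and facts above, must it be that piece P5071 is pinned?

Forward chaining from the given facts derives: may move diagonally, is adjacent to an enemy, has marker M, is in category P, meets criterion U, has moved this turn.
Rules concluding "it is pinned": R3 needs "it is royal"; R4 needs "it is in state A"; R6 needs "it meets criterion H"; R14 needs "it is immobilized" — none of these are established.

No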